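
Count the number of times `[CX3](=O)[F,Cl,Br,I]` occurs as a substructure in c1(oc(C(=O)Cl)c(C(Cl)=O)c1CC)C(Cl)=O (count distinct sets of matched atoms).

3

[CX3](=O)[F,Cl,Br,I] is the SMARTS for an acyl halide: a carbonyl carbon bonded to a halogen.
The molecule carries 3 separate instances of an acyl chloride (-C(=O)Cl) meeting every constraint; each maps to a distinct set of atoms, giving 3 matches.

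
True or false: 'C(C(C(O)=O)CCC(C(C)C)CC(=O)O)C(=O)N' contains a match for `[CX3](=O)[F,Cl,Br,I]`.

False

The pattern [CX3](=O)[F,Cl,Br,I] describes a carbonyl carbon bonded to a halogen — an acyl halide.
The closest candidate here is a carboxylic acid group (-C(=O)OH), but the carbonyl is bonded to -OH, not to a halogen. No other fragment satisfies the full query, so there is no match.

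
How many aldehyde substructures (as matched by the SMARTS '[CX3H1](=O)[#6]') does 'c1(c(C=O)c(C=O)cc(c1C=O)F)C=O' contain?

4

[CX3H1](=O)[#6] is the SMARTS for an aldehyde: an sp2 carbon with one H, double-bonded to O and single-bonded to carbon.
The molecule carries 4 separate instances of an aldehyde (-CHO) meeting every constraint; each maps to a distinct set of atoms, giving 4 matches.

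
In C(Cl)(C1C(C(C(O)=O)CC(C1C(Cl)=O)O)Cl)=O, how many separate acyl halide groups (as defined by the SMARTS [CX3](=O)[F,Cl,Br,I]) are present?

2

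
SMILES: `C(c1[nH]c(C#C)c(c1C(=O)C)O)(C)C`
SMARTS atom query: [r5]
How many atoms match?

5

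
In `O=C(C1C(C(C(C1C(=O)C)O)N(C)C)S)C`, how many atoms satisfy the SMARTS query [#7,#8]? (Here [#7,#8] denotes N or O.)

4

Check the 16 heavy atoms by environment: 11× C → no; 3× O → match; 1× S → no; 1× N → match.
Summing the matching environments: 3 + 1 = 4 matching atoms.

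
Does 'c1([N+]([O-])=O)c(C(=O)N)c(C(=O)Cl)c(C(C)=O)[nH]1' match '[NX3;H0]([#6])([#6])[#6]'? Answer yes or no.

No

The pattern [NX3;H0]([#6])([#6])[#6] describes a trivalent nitrogen with no H, bonded to three carbons — a tertiary amine.
The closest candidate here is a primary amide (-C(=O)NH2), but the amide nitrogen has H2 and only one carbon neighbour. No other fragment satisfies the full query, so there is no match.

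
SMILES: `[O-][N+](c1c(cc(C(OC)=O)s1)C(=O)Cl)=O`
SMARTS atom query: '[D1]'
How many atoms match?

6

The query [D1] means: atom with exactly one heavy-atom neighbour (degree 1).
Check the 15 heavy atoms by environment: 1× s (aromatic, D2) → no; 3× c (aromatic, D3) → no; 1× c (aromatic, D2) → no; 2× C (D3) → no; 3× O (D1) → match; 1× O (D2) → no; 1× C (D1) → match; 1× Cl (D1) → match; 1× N (charge +1, D3) → no; 1× O (charge -1, D1) → match.
Summing the matching environments: 3 + 1 + 1 + 1 = 6 matching atoms.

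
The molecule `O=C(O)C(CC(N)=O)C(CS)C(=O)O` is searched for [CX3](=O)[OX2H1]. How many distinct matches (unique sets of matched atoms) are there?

2

[CX3](=O)[OX2H1] is the SMARTS for a carboxylic acid: an sp2 carbon double-bonded to O and single-bonded to an -OH oxygen.
The molecule carries 2 separate instances of a carboxylic acid group (-C(=O)OH) meeting every constraint; each maps to a distinct set of atoms, giving 2 matches.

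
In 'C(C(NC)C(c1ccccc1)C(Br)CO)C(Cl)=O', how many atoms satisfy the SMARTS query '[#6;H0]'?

2

Check the 18 heavy atoms by environment: 2× C (H2) → no; 3× C (H1) → no; 1× C (H0) → match; 1× O (H0) → no; 1× Cl (H0) → no; 1× c (aromatic, H0) → match; 5× c (aromatic, H1) → no; 1× Br (H0) → no; 1× N (H1) → no; 1× C (H3) → no; 1× O (H1) → no.
Summing the matching environments: 1 + 1 = 2 matching atoms.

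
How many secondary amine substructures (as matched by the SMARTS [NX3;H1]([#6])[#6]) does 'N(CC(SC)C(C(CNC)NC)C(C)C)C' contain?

3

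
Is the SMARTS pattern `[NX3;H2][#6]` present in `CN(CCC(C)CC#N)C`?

No

The pattern [NX3;H2][#6] describes a trivalent nitrogen with two H attached to carbon — a primary amine.
The closest candidate here is a nitrile (-C#N), but the nitrogen is NX1 (triple-bonded), not NX3 with two H. No other fragment satisfies the full query, so there is no match.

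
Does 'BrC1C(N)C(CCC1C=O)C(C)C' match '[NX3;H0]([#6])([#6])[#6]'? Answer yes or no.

The pattern [NX3;H0]([#6])([#6])[#6] describes a trivalent nitrogen with no H, bonded to three carbons — a tertiary amine.
The closest candidate here is a primary amino group (-NH2), but the nitrogen has H2, not H0 with three carbons. No other fragment satisfies the full query, so there is no match.

No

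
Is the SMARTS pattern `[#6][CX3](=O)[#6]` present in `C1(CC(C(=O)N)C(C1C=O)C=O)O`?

No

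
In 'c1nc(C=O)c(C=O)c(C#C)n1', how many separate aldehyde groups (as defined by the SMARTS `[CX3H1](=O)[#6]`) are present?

2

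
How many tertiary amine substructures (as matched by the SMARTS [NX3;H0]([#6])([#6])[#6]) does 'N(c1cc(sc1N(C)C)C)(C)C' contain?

[NX3;H0]([#6])([#6])[#6] is the SMARTS for a tertiary amine: a trivalent nitrogen with no H, bonded to three carbons.
The molecule carries 2 separate instances of a dimethylamino group (-N(CH3)2) meeting every constraint; each maps to a distinct set of atoms, giving 2 matches.

2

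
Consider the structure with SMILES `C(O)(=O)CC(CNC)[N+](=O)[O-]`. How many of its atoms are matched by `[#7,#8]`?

The query [#7,#8] means: nitrogen or oxygen (comma = OR).
Check the 11 heavy atoms by environment: 5× C → no; 1× N (charge +1) → match; 1× O (charge -1) → match; 3× O → match; 1× N → match.
Summing the matching environments: 1 + 1 + 3 + 1 = 6 matching atoms.

6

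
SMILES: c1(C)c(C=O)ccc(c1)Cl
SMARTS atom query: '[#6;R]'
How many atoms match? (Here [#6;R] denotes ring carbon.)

6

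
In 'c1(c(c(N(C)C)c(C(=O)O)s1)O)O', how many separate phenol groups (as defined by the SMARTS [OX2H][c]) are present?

[OX2H][c] is the SMARTS for a phenol: a hydroxyl oxygen attached to an aromatic carbon.
The molecule carries 2 separate instances of a hydroxyl group (-OH) meeting every constraint; each maps to a distinct set of atoms, giving 2 matches.

2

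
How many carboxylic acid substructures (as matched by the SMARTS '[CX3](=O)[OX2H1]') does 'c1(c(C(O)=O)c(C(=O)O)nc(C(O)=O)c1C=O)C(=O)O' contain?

4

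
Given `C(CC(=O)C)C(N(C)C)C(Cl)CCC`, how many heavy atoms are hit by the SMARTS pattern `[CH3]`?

4

Check the 14 heavy atoms by environment: 4× C (H3) → match; 4× C (H2) → no; 2× C (H1) → no; 1× N (H0) → no; 1× C (H0) → no; 1× O (H0) → no; 1× Cl (H0) → no.
That gives 4 matching atoms.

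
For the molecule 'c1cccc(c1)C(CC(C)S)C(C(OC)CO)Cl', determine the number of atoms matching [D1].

The query [D1] means: atom with exactly one heavy-atom neighbour (degree 1).
Check the 18 heavy atoms by environment: 2× C (D2) → no; 4× C (D3) → no; 2× C (D1) → match; 1× O (D1) → match; 1× O (D2) → no; 1× Cl (D1) → match; 1× S (D1) → match; 1× c (aromatic, D3) → no; 5× c (aromatic, D2) → no.
Summing the matching environments: 2 + 1 + 1 + 1 = 5 matching atoms.

5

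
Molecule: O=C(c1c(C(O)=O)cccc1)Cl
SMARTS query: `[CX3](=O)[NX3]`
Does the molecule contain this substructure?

No

The pattern [CX3](=O)[NX3] describes a carbonyl carbon bonded to a trivalent nitrogen — an amide.
The closest candidate here is a carboxylic acid group (-C(=O)OH), but the carbonyl is bonded to O, not to an NX3 nitrogen. No other fragment satisfies the full query, so there is no match.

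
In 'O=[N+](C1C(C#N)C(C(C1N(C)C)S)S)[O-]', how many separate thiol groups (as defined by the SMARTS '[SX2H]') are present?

2

[SX2H] is the SMARTS for a thiol: an aliphatic sulfur with two connections, one being H.
The molecule carries 2 separate instances of a thiol (-SH) meeting every constraint; each maps to a distinct set of atoms, giving 2 matches.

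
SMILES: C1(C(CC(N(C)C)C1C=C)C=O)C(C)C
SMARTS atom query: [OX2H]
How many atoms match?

0

The query [OX2H] means: aliphatic oxygen with two connections, one of which is H — an -OH oxygen.
Check the 15 heavy atoms by environment: 1× C (H2, X4) → no; 5× C (H1, X4) → no; 1× N (H0, X3) → no; 4× C (H3, X4) → no; 2× C (H1, X3) → no; 1× C (H2, X3) → no; 1× O (H0, X1) → no.
No environment satisfies the query, so 0 matching atoms.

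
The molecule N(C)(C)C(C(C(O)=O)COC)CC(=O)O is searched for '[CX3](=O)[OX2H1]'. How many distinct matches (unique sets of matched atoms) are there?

2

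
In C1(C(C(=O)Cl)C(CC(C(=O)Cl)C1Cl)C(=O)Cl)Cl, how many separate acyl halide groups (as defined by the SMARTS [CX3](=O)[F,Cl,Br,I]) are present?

3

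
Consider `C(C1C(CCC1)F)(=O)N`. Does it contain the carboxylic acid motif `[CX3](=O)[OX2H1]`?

No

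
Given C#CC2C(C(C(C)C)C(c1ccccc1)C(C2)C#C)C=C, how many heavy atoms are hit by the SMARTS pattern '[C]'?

The query [C] means: uppercase C matches aliphatic (non-aromatic) carbon only.
Check the 21 heavy atoms by environment: 15× C → match; 6× c (aromatic) → no.
That gives 15 matching atoms.

15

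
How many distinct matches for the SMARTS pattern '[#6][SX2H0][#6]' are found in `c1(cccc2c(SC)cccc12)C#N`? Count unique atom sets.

1

[#6][SX2H0][#6] is the SMARTS for a thioether: an aliphatic sulfur bridging two carbons with no H on the sulfur.
Exactly one fragment in the molecule meets all constraints, giving 1 match.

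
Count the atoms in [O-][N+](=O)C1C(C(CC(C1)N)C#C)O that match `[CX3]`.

0

The query [CX3] means: C with X3: aliphatic carbon with exactly 3 total connections.
Check the 13 heavy atoms by environment: 6× C (X4) → no; 1× N (charge +1, X3) → no; 1× O (charge -1, X1) → no; 1× O (X1) → no; 2× C (X2) → no; 1× O (X2) → no; 1× N (X3) → no.
No environment satisfies the query, so 0 matching atoms.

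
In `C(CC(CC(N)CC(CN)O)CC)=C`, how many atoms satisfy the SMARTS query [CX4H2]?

The query [CX4H2] means: sp3 carbon (X4) with exactly two hydrogens.
Check the 14 heavy atoms by environment: 5× C (H2, X4) → match; 3× C (H1, X4) → no; 1× C (H1, X3) → no; 1× C (H2, X3) → no; 1× C (H3, X4) → no; 2× N (H2, X3) → no; 1× O (H1, X2) → no.
That gives 5 matching atoms.

5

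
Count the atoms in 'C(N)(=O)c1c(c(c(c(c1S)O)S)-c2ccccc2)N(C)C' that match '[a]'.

The query [a] means: a matches any aromatic atom.
Check the 21 heavy atoms by environment: 12× c (aromatic) → match; 2× N → no; 3× C → no; 2× O → no; 2× S → no.
That gives 12 matching atoms.

12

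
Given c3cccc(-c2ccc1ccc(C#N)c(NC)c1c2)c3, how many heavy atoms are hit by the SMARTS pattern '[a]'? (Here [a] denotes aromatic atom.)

The query [a] means: a matches any aromatic atom.
Check the 20 heavy atoms by environment: 16× c (aromatic) → match; 2× C → no; 2× N → no.
That gives 16 matching atoms.

16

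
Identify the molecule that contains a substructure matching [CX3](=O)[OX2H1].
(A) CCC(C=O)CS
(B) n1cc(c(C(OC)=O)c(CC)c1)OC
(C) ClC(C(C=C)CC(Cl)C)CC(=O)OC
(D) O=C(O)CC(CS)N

D

[CX3](=O)[OX2H1] describes an sp2 carbon double-bonded to O and single-bonded to an -OH oxygen (a carboxylic acid).
(A) has an aldehyde (-CHO) but there is no singly-bonded oxygen on the carbonyl carbon.
(B) has a methyl-ester group (-C(=O)OCH3) but the singly-bonded O has no H (OX2H0, not OX2H1).
(C) has a methyl-ester group (-C(=O)OCH3) but the singly-bonded O has no H (OX2H0, not OX2H1).
(D) contains a carboxylic acid group (-C(=O)OH), which satisfies every atom and bond constraint.
So the answer is (D).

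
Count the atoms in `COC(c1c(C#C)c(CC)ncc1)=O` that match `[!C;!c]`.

3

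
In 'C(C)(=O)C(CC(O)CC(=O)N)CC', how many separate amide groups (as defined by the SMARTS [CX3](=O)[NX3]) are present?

[CX3](=O)[NX3] is the SMARTS for an amide: a carbonyl carbon bonded to a trivalent nitrogen.
Exactly one fragment in the molecule meets all constraints, giving 1 match.

1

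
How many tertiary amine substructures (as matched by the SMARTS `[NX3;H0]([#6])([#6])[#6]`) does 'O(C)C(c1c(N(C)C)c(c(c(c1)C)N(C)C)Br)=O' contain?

2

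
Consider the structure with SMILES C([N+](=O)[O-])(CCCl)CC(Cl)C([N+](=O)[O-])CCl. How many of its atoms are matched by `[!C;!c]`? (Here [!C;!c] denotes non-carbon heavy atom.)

9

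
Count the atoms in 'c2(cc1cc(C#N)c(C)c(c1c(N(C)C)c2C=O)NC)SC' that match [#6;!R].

7

The query [#6;!R] means: carbon not in any ring.
Check the 22 heavy atoms by environment: 10× c (aromatic, in 6-ring) → no; 3× N (acyclic) → no; 7× C (acyclic) → match; 1× S (acyclic) → no; 1× O (acyclic) → no.
That gives 7 matching atoms.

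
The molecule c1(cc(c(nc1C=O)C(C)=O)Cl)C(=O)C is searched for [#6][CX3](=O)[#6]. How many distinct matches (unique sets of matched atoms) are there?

[#6][CX3](=O)[#6] is the SMARTS for a ketone: a carbonyl carbon (no H) flanked by two carbons.
The molecule carries 2 separate instances of an acetyl/ketone group (-C(=O)CH3) meeting every constraint; each maps to a distinct set of atoms, giving 2 matches.

2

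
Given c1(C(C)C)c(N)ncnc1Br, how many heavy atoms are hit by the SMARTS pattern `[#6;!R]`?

3

The query [#6;!R] means: carbon not in any ring.
Check the 11 heavy atoms by environment: 2× n (aromatic, in 6-ring) → no; 4× c (aromatic, in 6-ring) → no; 3× C (acyclic) → match; 1× N (acyclic) → no; 1× Br (acyclic) → no.
That gives 3 matching atoms.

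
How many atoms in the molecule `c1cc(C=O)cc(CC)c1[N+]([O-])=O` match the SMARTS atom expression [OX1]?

Check the 13 heavy atoms by environment: 6× c (aromatic, X3) → no; 2× C (X4) → no; 1× N (charge +1, X3) → no; 1× O (charge -1, X1) → match; 2× O (X1) → match; 1× C (X3) → no.
Summing the matching environments: 1 + 2 = 3 matching atoms.

3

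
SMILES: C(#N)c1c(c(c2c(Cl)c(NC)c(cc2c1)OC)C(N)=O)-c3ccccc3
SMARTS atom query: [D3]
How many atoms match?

10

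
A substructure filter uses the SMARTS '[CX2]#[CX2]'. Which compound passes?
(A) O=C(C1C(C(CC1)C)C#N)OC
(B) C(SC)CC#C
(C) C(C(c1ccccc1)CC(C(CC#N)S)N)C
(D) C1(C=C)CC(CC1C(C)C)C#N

B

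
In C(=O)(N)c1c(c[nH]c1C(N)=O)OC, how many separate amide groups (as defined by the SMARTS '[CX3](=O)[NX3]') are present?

2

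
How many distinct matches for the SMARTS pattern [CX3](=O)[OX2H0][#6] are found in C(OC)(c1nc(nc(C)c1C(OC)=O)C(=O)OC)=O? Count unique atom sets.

3

[CX3](=O)[OX2H0][#6] is the SMARTS for an ester: a carbonyl carbon bonded to an oxygen that is itself bonded to carbon (no H on that O).
The molecule carries 3 separate instances of a methyl-ester group (-C(=O)OCH3) meeting every constraint; each maps to a distinct set of atoms, giving 3 matches.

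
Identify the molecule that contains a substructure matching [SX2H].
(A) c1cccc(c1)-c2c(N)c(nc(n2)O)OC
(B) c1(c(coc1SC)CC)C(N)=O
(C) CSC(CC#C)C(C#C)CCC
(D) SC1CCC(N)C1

[SX2H] describes an aliphatic sulfur with two connections, one being H (a thiol).
(A) has a hydroxyl group (-OH) but it is an -OH, not an -SH.
(B) has a methylthio ether (-SCH3) but the sulfur has H0 (bonded to two carbons), not H1.
(C) has a methylthio ether (-SCH3) but the sulfur has H0 (bonded to two carbons), not H1.
(D) contains a thiol (-SH), which satisfies every atom and bond constraint.
So the answer is (D).

D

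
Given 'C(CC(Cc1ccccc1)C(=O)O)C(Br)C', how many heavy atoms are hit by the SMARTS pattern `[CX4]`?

6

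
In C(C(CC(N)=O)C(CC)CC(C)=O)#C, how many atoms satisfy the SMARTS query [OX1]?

2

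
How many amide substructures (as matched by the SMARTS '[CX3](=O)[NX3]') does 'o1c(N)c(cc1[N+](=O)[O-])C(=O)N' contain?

[CX3](=O)[NX3] is the SMARTS for an amide: a carbonyl carbon bonded to a trivalent nitrogen.
Exactly one fragment in the molecule meets all constraints, giving 1 match.

1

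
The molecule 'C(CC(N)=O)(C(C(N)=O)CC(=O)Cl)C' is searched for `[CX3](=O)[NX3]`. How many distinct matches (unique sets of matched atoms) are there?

2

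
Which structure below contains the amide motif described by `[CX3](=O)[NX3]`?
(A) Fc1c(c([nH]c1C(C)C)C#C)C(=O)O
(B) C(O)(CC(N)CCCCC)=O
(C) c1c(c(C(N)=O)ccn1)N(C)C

[CX3](=O)[NX3] describes a carbonyl carbon bonded to a trivalent nitrogen (an amide).
(A) has a carboxylic acid group (-C(=O)OH) but the carbonyl is bonded to O, not to an NX3 nitrogen.
(B) has a primary amino group (-NH2) but the -NH2 is not attached to a carbonyl carbon.
(C) contains a primary amide (-C(=O)NH2), which satisfies every atom and bond constraint.
So the answer is (C).

C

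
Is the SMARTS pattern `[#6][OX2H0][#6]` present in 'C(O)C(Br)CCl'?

No

The pattern [#6][OX2H0][#6] describes an aliphatic oxygen bridging two carbons with no H on the oxygen — an ether.
The closest candidate here is a hydroxyl group (-OH), but the oxygen has H1, not H0 bridging two carbons. No other fragment satisfies the full query, so there is no match.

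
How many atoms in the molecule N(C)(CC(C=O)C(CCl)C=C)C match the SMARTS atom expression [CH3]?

2

The query [CH3] means: aliphatic carbon with exactly three hydrogens.
Check the 12 heavy atoms by environment: 3× C (H2) → no; 4× C (H1) → no; 1× Cl (H0) → no; 1× O (H0) → no; 1× N (H0) → no; 2× C (H3) → match.
That gives 2 matching atoms.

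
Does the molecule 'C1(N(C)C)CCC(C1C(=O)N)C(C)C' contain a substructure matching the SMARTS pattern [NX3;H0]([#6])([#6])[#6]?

Yes

The pattern [NX3;H0]([#6])([#6])[#6] describes a trivalent nitrogen with no H, bonded to three carbons — a tertiary amine.
The molecule carries a dimethylamino group (-N(CH3)2), whose atoms satisfy every constraint of the query, so the pattern matches.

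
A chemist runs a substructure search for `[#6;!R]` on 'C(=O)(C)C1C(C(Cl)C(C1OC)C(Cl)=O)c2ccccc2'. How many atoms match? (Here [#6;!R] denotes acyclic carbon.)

The query [#6;!R] means: carbon not in any ring.
Check the 20 heavy atoms by environment: 5× C (in 5-ring) → no; 6× c (aromatic, in 6-ring) → no; 3× O (acyclic) → no; 4× C (acyclic) → match; 2× Cl (acyclic) → no.
That gives 4 matching atoms.

4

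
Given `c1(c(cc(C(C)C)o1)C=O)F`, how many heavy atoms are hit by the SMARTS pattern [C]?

4

Check the 11 heavy atoms by environment: 1× o (aromatic) → no; 4× c (aromatic) → no; 4× C → match; 1× O → no; 1× F → no.
That gives 4 matching atoms.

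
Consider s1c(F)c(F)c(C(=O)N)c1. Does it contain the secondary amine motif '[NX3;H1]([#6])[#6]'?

The pattern [NX3;H1]([#6])[#6] describes a trivalent nitrogen with one H, bonded to two carbons — a secondary amine.
The closest candidate here is a primary amide (-C(=O)NH2), but the -C(=O)NH2 nitrogen has H2, not H1. No other fragment satisfies the full query, so there is no match.

No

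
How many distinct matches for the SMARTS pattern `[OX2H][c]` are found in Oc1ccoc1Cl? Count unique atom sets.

1

[OX2H][c] is the SMARTS for a phenol: a hydroxyl oxygen attached to an aromatic carbon.
Exactly one fragment in the molecule meets all constraints, giving 1 match.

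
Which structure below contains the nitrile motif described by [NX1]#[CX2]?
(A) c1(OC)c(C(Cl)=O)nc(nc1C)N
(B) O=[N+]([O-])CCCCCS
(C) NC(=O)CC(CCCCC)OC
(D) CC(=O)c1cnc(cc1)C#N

[NX1]#[CX2] describes a nitrogen triple-bonded to a two-connected carbon (a nitrile).
(A) has a primary amino group (-NH2) but the nitrogen is NX3 (three connections), not NX1 triple-bonded.
(B) has a nitro group (-[N+](=O)[O-]) but there is no C#N triple bond.
(C) has a primary amide (-C(=O)NH2) but the nitrogen is NX3, not NX1.
(D) contains a nitrile (-C#N), which satisfies every atom and bond constraint.
So the answer is (D).

D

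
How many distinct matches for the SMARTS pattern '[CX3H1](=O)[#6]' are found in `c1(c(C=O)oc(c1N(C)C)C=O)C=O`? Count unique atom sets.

[CX3H1](=O)[#6] is the SMARTS for an aldehyde: an sp2 carbon with one H, double-bonded to O and single-bonded to carbon.
The molecule carries 3 separate instances of an aldehyde (-CHO) meeting every constraint; each maps to a distinct set of atoms, giving 3 matches.

3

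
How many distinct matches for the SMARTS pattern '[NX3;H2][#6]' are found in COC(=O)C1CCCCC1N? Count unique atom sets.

[NX3;H2][#6] is the SMARTS for a primary amine: a trivalent nitrogen with two H attached to carbon.
Exactly one fragment in the molecule meets all constraints, giving 1 match.

1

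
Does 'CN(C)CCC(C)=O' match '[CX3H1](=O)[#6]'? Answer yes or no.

No

The pattern [CX3H1](=O)[#6] describes an sp2 carbon with one H, double-bonded to O and single-bonded to carbon — an aldehyde.
The closest candidate here is an acetyl/ketone group (-C(=O)CH3), but the carbonyl carbon has H0 (two carbon neighbours), not H1. No other fragment satisfies the full query, so there is no match.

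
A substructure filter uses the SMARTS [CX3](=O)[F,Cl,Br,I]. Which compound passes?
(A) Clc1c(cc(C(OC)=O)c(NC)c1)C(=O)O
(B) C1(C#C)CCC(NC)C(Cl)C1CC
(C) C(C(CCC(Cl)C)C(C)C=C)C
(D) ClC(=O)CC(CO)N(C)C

D

[CX3](=O)[F,Cl,Br,I] describes a carbonyl carbon bonded to a halogen (an acyl halide).
(A) has a chloro substituent but the Cl is not on a carbonyl carbon.
(B) has a chloro substituent but the Cl is not on a carbonyl carbon.
(C) has a chloro substituent but the Cl is not on a carbonyl carbon.
(D) contains an acyl chloride (-C(=O)Cl), which satisfies every atom and bond constraint.
So the answer is (D).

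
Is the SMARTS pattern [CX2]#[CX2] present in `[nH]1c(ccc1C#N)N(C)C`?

The pattern [CX2]#[CX2] describes a carbon-carbon triple bond — an alkyne.
The closest candidate here is a nitrile (-C#N), but the triple bond is C#N, not C#C. No other fragment satisfies the full query, so there is no match.

No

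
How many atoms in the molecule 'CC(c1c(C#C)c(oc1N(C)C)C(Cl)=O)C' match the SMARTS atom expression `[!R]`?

The query [!R] means: !R matches any atom not in a ring.
Check the 16 heavy atoms by environment: 1× o (aromatic, in 5-ring) → no; 4× c (aromatic, in 5-ring) → no; 1× N (acyclic) → match; 8× C (acyclic) → match; 1× O (acyclic) → match; 1× Cl (acyclic) → match.
Summing the matching environments: 1 + 8 + 1 + 1 = 11 matching atoms.

11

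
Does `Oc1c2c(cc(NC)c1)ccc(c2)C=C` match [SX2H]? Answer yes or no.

No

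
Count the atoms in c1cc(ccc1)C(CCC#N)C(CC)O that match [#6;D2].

9

The query [#6;D2] means: any carbon bonded to exactly two heavy atoms.
Check the 15 heavy atoms by environment: 1× C (D1) → no; 4× C (D2) → match; 2× C (D3) → no; 1× O (D1) → no; 1× N (D1) → no; 1× c (aromatic, D3) → no; 5× c (aromatic, D2) → match.
Summing the matching environments: 4 + 5 = 9 matching atoms.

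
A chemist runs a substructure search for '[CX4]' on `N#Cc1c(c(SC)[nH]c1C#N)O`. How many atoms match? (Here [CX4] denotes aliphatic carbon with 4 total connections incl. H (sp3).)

1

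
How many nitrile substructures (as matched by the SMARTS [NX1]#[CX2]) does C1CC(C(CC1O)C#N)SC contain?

1

[NX1]#[CX2] is the SMARTS for a nitrile: a nitrogen triple-bonded to a two-connected carbon.
Exactly one fragment in the molecule meets all constraints, giving 1 match.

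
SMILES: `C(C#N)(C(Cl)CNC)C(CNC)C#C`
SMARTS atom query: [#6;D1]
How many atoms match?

Check the 14 heavy atoms by environment: 4× C (D2) → no; 3× C (D3) → no; 1× N (D1) → no; 2× N (D2) → no; 3× C (D1) → match; 1× Cl (D1) → no.
That gives 3 matching atoms.

3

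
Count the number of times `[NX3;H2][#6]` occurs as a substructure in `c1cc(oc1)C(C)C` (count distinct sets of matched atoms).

[NX3;H2][#6] is the SMARTS for a primary amine: a trivalent nitrogen with two H attached to carbon.
No fragment in the molecule satisfies every constraint, giving 0 matches.

0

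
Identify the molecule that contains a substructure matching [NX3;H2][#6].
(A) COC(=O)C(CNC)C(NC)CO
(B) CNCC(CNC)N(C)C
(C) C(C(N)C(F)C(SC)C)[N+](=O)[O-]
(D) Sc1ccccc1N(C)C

C

[NX3;H2][#6] describes a trivalent nitrogen with two H attached to carbon (a primary amine).
(A) has an N-methylamino group (-NHCH3) but the nitrogen bears two carbons and only one H (H1), not H2.
(B) has a dimethylamino group (-N(CH3)2) but the nitrogen has H0, not H2.
(C) contains a primary amino group (-NH2), which satisfies every atom and bond constraint.
(D) has a dimethylamino group (-N(CH3)2) but the nitrogen has H0, not H2.
So the answer is (C).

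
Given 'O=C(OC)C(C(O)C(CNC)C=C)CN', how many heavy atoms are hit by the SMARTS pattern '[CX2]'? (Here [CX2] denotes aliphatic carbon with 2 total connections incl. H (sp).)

0

Check the 15 heavy atoms by environment: 7× C (X4) → no; 3× C (X3) → no; 2× O (X2) → no; 1× O (X1) → no; 2× N (X3) → no.
No environment satisfies the query, so 0 matching atoms.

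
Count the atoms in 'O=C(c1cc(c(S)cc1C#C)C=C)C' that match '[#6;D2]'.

4

The query [#6;D2] means: any carbon bonded to exactly two heavy atoms.
Check the 14 heavy atoms by environment: 2× c (aromatic, D2) → match; 4× c (aromatic, D3) → no; 1× C (D3) → no; 1× O (D1) → no; 3× C (D1) → no; 1× S (D1) → no; 2× C (D2) → match.
Summing the matching environments: 2 + 2 = 4 matching atoms.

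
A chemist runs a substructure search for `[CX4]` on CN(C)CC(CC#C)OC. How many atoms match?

6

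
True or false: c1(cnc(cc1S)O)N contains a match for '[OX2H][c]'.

The pattern [OX2H][c] describes a hydroxyl oxygen attached to an aromatic carbon — a phenol.
The molecule carries a hydroxyl group (-OH), whose atoms satisfy every constraint of the query, so the pattern matches.

True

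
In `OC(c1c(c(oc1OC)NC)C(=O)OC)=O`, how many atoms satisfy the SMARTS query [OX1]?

Check the 16 heavy atoms by environment: 1× o (aromatic, X2) → no; 4× c (aromatic, X3) → no; 3× O (X2) → no; 3× C (X4) → no; 2× C (X3) → no; 2× O (X1) → match; 1× N (X3) → no.
That gives 2 matching atoms.

2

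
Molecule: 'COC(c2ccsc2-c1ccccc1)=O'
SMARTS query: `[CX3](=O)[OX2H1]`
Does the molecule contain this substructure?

No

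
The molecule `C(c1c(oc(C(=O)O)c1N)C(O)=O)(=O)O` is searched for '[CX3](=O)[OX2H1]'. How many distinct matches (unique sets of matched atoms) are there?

3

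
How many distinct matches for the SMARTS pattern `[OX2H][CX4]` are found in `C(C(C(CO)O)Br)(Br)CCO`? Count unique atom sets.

3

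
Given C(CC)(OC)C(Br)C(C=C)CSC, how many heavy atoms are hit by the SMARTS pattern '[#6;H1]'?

4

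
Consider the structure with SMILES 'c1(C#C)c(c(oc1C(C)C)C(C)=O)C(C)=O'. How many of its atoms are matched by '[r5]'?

5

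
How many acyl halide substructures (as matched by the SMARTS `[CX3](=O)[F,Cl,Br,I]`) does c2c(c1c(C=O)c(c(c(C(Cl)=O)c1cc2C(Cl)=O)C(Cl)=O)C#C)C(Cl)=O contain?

[CX3](=O)[F,Cl,Br,I] is the SMARTS for an acyl halide: a carbonyl carbon bonded to a halogen.
The molecule carries 4 separate instances of an acyl chloride (-C(=O)Cl) meeting every constraint; each maps to a distinct set of atoms, giving 4 matches.

4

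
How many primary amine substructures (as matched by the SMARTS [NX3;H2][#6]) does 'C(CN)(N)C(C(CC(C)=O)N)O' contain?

[NX3;H2][#6] is the SMARTS for a primary amine: a trivalent nitrogen with two H attached to carbon.
The molecule carries 3 separate instances of a primary amino group (-NH2) meeting every constraint; each maps to a distinct set of atoms, giving 3 matches.

3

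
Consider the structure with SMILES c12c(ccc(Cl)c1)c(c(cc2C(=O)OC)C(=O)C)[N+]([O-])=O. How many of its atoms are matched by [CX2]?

0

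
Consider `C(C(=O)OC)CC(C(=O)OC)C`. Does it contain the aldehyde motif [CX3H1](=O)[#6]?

No

The pattern [CX3H1](=O)[#6] describes an sp2 carbon with one H, double-bonded to O and single-bonded to carbon — an aldehyde.
The closest candidate here is a methyl-ester group (-C(=O)OCH3), but the carbonyl carbon has H0, not H1. No other fragment satisfies the full query, so there is no match.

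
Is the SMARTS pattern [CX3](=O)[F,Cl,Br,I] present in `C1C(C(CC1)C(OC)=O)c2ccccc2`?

No

The pattern [CX3](=O)[F,Cl,Br,I] describes a carbonyl carbon bonded to a halogen — an acyl halide.
The closest candidate here is a methyl-ester group (-C(=O)OCH3), but the carbonyl is bonded to -O-C, not to a halogen. No other fragment satisfies the full query, so there is no match.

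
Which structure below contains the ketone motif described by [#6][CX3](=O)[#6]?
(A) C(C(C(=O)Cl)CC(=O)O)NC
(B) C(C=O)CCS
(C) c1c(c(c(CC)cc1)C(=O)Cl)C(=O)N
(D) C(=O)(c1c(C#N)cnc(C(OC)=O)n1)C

[#6][CX3](=O)[#6] describes a carbonyl carbon (no H) flanked by two carbons (a ketone).
(A) has a carboxylic acid group (-C(=O)OH) but one neighbour of the carbonyl carbon is O, not C.
(B) has an aldehyde (-CHO) but the carbonyl carbon has H1, so it is not flanked by two carbons.
(C) has a primary amide (-C(=O)NH2) but one neighbour of the carbonyl carbon is N, not C.
(D) contains an acetyl/ketone group (-C(=O)CH3), which satisfies every atom and bond constraint.
So the answer is (D).

D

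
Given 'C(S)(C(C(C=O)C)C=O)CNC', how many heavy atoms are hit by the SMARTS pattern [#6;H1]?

5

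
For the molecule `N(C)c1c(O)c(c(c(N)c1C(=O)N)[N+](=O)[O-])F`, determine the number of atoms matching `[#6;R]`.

6

The query [#6;R] means: carbon that is part of a ring.
Check the 17 heavy atoms by environment: 6× c (aromatic, in 6-ring) → match; 3× N (acyclic) → no; 2× C (acyclic) → no; 3× O (acyclic) → no; 1× N (charge +1, acyclic) → no; 1× O (charge -1, acyclic) → no; 1× F (acyclic) → no.
That gives 6 matching atoms.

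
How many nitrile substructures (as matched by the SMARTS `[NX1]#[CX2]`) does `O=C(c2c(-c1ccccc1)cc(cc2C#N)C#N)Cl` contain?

2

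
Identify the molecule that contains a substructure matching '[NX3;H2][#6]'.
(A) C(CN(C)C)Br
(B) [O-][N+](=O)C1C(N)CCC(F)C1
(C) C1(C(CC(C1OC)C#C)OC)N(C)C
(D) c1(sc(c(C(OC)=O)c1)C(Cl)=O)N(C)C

B

[NX3;H2][#6] describes a trivalent nitrogen with two H attached to carbon (a primary amine).
(A) has a dimethylamino group (-N(CH3)2) but the nitrogen has H0, not H2.
(B) contains a primary amino group (-NH2), which satisfies every atom and bond constraint.
(C) has a dimethylamino group (-N(CH3)2) but the nitrogen has H0, not H2.
(D) has a dimethylamino group (-N(CH3)2) but the nitrogen has H0, not H2.
So the answer is (B).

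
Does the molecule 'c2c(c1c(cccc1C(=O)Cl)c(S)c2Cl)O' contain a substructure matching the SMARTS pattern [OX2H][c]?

Yes

The pattern [OX2H][c] describes a hydroxyl oxygen attached to an aromatic carbon — a phenol.
The molecule carries a hydroxyl group (-OH), whose atoms satisfy every constraint of the query, so the pattern matches.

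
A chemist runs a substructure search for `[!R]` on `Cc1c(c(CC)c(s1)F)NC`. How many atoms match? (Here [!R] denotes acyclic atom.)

The query [!R] means: !R matches any atom not in a ring.
Check the 11 heavy atoms by environment: 1× s (aromatic, in 5-ring) → no; 4× c (aromatic, in 5-ring) → no; 4× C (acyclic) → match; 1× F (acyclic) → match; 1× N (acyclic) → match.
Summing the matching environments: 4 + 1 + 1 = 6 matching atoms.

6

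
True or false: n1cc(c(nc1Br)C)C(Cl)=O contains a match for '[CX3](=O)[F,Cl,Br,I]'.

The pattern [CX3](=O)[F,Cl,Br,I] describes a carbonyl carbon bonded to a halogen — an acyl halide.
The molecule carries an acyl chloride (-C(=O)Cl), whose atoms satisfy every constraint of the query, so the pattern matches.

True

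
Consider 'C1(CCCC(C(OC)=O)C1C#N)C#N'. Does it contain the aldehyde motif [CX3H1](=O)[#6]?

No

The pattern [CX3H1](=O)[#6] describes an sp2 carbon with one H, double-bonded to O and single-bonded to carbon — an aldehyde.
The closest candidate here is a methyl-ester group (-C(=O)OCH3), but the carbonyl carbon has H0, not H1. No other fragment satisfies the full query, so there is no match.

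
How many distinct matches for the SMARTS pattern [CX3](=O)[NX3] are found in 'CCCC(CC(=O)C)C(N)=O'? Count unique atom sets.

[CX3](=O)[NX3] is the SMARTS for an amide: a carbonyl carbon bonded to a trivalent nitrogen.
Exactly one fragment in the molecule meets all constraints, giving 1 match.

1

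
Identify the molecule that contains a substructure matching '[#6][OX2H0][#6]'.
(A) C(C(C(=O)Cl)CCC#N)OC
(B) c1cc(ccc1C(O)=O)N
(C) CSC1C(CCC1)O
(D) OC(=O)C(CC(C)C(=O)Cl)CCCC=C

A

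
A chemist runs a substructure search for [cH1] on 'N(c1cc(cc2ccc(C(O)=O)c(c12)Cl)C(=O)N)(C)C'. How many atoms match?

4

The query [cH1] means: aromatic carbon bearing exactly one hydrogen.
Check the 20 heavy atoms by environment: 6× c (aromatic, H0) → no; 4× c (aromatic, H1) → match; 1× N (H0) → no; 2× C (H3) → no; 1× Cl (H0) → no; 2× C (H0) → no; 2× O (H0) → no; 1× O (H1) → no; 1× N (H2) → no.
That gives 4 matching atoms.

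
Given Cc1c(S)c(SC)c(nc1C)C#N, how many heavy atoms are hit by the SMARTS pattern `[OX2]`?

0

The query [OX2] means: aliphatic oxygen with two total connections — ether, hydroxyl, or ester single-bond O.
Check the 13 heavy atoms by environment: 1× n (aromatic, X2) → no; 5× c (aromatic, X3) → no; 3× C (X4) → no; 2× S (X2) → no; 1× C (X2) → no; 1× N (X1) → no.
No environment satisfies the query, so 0 matching atoms.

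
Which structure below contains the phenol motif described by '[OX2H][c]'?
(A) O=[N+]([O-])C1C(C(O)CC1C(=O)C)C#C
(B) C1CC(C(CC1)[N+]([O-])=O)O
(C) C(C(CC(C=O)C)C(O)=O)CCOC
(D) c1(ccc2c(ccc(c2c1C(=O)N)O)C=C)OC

D

[OX2H][c] describes a hydroxyl oxygen attached to an aromatic carbon (a phenol).
(A) has a hydroxyl group (-OH) but the -OH is on an aliphatic carbon, not an aromatic c.
(B) has a hydroxyl group (-OH) but the -OH is on an aliphatic carbon, not an aromatic c.
(C) has a methoxy ether (-OCH3) but the oxygen has H0, not H1.
(D) contains a hydroxyl group (-OH), which satisfies every atom and bond constraint.
So the answer is (D).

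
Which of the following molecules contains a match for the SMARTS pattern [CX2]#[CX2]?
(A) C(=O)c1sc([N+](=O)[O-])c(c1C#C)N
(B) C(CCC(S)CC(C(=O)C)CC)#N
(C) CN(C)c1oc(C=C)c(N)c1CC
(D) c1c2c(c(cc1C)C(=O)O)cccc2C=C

[CX2]#[CX2] describes a carbon-carbon triple bond (an alkyne).
(A) contains an ethynyl group (-C#CH), which satisfies every atom and bond constraint.
(B) has a nitrile (-C#N) but the triple bond is C#N, not C#C.
(C) has a vinyl group (-CH=CH2) but the C=C is a double bond; both carbons are CX3, not CX2.
(D) has a vinyl group (-CH=CH2) but the C=C is a double bond; both carbons are CX3, not CX2.
So the answer is (A).

A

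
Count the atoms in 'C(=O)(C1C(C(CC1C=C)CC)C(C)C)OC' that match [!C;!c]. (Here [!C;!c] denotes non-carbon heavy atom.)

2

The query [!C;!c] means: neither aliphatic nor aromatic carbon — same as [!#6].
Check the 16 heavy atoms by environment: 14× C → no; 2× O → match.
That gives 2 matching atoms.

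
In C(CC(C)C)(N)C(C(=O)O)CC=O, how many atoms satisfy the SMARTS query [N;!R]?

Check the 13 heavy atoms by environment: 9× C (acyclic) → no; 1× N (acyclic) → match; 3× O (acyclic) → no.
That gives 1 matching atom.

1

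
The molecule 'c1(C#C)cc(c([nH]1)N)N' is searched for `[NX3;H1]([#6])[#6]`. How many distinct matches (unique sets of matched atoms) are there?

[NX3;H1]([#6])[#6] is the SMARTS for a secondary amine: a trivalent nitrogen with one H, bonded to two carbons.
The molecule has a primary amino group (-NH2), but the nitrogen has H2 and only one carbon neighbour; nothing else fits, so there are 0 matches.

0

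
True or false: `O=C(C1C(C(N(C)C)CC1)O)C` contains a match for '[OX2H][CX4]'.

The pattern [OX2H][CX4] describes a hydroxyl oxygen bound to an sp3 (X4) carbon — an aliphatic alcohol.
The molecule carries a hydroxyl group (-OH), whose atoms satisfy every constraint of the query, so the pattern matches.

True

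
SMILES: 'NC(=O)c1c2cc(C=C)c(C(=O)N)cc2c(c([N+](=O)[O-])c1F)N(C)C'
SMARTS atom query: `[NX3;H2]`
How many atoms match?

2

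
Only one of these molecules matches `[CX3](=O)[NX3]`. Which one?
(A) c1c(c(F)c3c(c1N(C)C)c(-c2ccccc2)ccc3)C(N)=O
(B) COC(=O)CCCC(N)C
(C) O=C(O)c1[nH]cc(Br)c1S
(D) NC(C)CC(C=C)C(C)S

A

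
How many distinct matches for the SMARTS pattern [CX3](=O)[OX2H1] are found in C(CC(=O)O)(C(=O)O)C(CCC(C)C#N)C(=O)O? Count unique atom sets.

3

[CX3](=O)[OX2H1] is the SMARTS for a carboxylic acid: an sp2 carbon double-bonded to O and single-bonded to an -OH oxygen.
The molecule carries 3 separate instances of a carboxylic acid group (-C(=O)OH) meeting every constraint; each maps to a distinct set of atoms, giving 3 matches.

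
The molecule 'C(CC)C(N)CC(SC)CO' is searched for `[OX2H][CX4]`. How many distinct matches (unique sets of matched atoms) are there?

[OX2H][CX4] is the SMARTS for an aliphatic alcohol: a hydroxyl oxygen bound to an sp3 (X4) carbon.
Exactly one fragment in the molecule meets all constraints, giving 1 match.

1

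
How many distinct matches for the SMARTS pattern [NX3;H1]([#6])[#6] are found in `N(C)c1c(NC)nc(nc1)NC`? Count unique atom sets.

[NX3;H1]([#6])[#6] is the SMARTS for a secondary amine: a trivalent nitrogen with one H, bonded to two carbons.
The molecule carries 3 separate instances of an N-methylamino group (-NHCH3) meeting every constraint; each maps to a distinct set of atoms, giving 3 matches.

3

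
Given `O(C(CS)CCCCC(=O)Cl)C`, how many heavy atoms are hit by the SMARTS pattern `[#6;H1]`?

1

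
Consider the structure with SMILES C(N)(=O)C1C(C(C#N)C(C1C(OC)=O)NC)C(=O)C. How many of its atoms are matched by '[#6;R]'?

5

The query [#6;R] means: carbon that is part of a ring.
Check the 19 heavy atoms by environment: 5× C (in 5-ring) → match; 7× C (acyclic) → no; 4× O (acyclic) → no; 3× N (acyclic) → no.
That gives 5 matching atoms.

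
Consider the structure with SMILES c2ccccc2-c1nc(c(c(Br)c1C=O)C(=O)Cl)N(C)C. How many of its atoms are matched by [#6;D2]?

6

The query [#6;D2] means: any carbon bonded to exactly two heavy atoms.
Check the 21 heavy atoms by environment: 1× n (aromatic, D2) → no; 6× c (aromatic, D3) → no; 1× N (D3) → no; 2× C (D1) → no; 5× c (aromatic, D2) → match; 1× Br (D1) → no; 1× C (D3) → no; 2× O (D1) → no; 1× Cl (D1) → no; 1× C (D2) → match.
Summing the matching environments: 5 + 1 = 6 matching atoms.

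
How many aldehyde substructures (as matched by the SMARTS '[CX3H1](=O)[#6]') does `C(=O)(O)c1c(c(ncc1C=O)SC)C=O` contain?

[CX3H1](=O)[#6] is the SMARTS for an aldehyde: an sp2 carbon with one H, double-bonded to O and single-bonded to carbon.
The molecule carries 2 separate instances of an aldehyde (-CHO) meeting every constraint; each maps to a distinct set of atoms, giving 2 matches.

2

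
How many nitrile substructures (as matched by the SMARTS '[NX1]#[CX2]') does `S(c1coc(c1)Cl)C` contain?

0

[NX1]#[CX2] is the SMARTS for a nitrile: a nitrogen triple-bonded to a two-connected carbon.
No fragment in the molecule satisfies every constraint, giving 0 matches.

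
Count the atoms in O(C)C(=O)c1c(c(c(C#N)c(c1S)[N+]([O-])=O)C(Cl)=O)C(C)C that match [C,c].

The query [C,c] means: comma = OR; matches aliphatic or aromatic carbon — same as #6.
Check the 22 heavy atoms by environment: 6× c (aromatic) → match; 7× C → match; 1× N → no; 1× S → no; 4× O → no; 1× Cl → no; 1× N (charge +1) → no; 1× O (charge -1) → no.
Summing the matching environments: 6 + 7 = 13 matching atoms.

13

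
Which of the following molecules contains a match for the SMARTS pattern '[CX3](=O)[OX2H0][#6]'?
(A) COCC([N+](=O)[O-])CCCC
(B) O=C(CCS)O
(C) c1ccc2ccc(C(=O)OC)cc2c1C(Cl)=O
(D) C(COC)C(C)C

C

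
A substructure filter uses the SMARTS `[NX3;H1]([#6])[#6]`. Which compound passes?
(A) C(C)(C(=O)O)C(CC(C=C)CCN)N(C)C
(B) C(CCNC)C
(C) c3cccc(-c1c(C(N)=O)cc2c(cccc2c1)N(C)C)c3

B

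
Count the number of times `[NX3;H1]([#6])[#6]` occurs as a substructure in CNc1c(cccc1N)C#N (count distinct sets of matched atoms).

1

[NX3;H1]([#6])[#6] is the SMARTS for a secondary amine: a trivalent nitrogen with one H, bonded to two carbons.
Exactly one fragment in the molecule meets all constraints, giving 1 match.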